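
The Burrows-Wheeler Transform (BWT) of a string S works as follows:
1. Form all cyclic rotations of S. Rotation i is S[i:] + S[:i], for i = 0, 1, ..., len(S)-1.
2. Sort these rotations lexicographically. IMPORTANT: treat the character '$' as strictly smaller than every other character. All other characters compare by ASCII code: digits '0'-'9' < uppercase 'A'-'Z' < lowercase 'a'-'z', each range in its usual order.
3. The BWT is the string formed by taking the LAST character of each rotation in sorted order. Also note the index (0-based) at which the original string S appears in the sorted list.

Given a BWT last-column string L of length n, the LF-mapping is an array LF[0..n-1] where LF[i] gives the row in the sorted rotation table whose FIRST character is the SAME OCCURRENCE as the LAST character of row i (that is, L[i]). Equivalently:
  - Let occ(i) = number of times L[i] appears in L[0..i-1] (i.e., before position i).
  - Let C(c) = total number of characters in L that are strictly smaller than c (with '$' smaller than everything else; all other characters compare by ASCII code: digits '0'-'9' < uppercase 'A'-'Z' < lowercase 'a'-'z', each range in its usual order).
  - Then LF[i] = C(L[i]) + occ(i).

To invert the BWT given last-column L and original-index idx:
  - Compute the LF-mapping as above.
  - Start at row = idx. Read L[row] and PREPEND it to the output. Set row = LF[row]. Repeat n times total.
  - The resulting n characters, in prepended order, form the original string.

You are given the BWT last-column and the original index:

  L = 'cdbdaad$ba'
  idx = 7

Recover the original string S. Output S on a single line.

Answer: dababdadc$

Derivation:
LF mapping: 6 7 4 8 1 2 9 0 5 3
Walk LF starting at row 7, prepending L[row]:
  step 1: row=7, L[7]='$', prepend. Next row=LF[7]=0
  step 2: row=0, L[0]='c', prepend. Next row=LF[0]=6
  step 3: row=6, L[6]='d', prepend. Next row=LF[6]=9
  step 4: row=9, L[9]='a', prepend. Next row=LF[9]=3
  step 5: row=3, L[3]='d', prepend. Next row=LF[3]=8
  step 6: row=8, L[8]='b', prepend. Next row=LF[8]=5
  step 7: row=5, L[5]='a', prepend. Next row=LF[5]=2
  step 8: row=2, L[2]='b', prepend. Next row=LF[2]=4
  step 9: row=4, L[4]='a', prepend. Next row=LF[4]=1
  step 10: row=1, L[1]='d', prepend. Next row=LF[1]=7
Reversed output: dababdadc$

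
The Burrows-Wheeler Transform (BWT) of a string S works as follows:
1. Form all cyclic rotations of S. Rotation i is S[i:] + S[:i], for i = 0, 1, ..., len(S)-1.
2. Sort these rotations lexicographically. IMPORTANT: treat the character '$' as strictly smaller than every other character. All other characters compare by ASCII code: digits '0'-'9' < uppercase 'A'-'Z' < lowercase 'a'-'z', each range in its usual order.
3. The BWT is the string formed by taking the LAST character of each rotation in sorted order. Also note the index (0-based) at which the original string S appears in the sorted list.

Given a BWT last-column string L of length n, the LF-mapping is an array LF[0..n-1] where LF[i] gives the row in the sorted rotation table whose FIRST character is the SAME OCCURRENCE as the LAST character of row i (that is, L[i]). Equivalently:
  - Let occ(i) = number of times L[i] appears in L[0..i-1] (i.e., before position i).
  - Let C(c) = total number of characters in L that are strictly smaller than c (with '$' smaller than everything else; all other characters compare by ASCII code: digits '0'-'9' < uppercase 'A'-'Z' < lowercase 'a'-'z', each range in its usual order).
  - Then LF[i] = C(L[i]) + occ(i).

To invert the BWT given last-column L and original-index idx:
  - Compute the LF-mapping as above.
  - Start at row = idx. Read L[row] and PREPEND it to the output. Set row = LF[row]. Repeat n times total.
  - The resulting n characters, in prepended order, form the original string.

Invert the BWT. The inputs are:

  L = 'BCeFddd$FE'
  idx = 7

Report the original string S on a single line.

Answer: dFddFEeCB$

Derivation:
LF mapping: 1 2 9 4 6 7 8 0 5 3
Walk LF starting at row 7, prepending L[row]:
  step 1: row=7, L[7]='$', prepend. Next row=LF[7]=0
  step 2: row=0, L[0]='B', prepend. Next row=LF[0]=1
  step 3: row=1, L[1]='C', prepend. Next row=LF[1]=2
  step 4: row=2, L[2]='e', prepend. Next row=LF[2]=9
  step 5: row=9, L[9]='E', prepend. Next row=LF[9]=3
  step 6: row=3, L[3]='F', prepend. Next row=LF[3]=4
  step 7: row=4, L[4]='d', prepend. Next row=LF[4]=6
  step 8: row=6, L[6]='d', prepend. Next row=LF[6]=8
  step 9: row=8, L[8]='F', prepend. Next row=LF[8]=5
  step 10: row=5, L[5]='d', prepend. Next row=LF[5]=7
Reversed output: dFddFEeCB$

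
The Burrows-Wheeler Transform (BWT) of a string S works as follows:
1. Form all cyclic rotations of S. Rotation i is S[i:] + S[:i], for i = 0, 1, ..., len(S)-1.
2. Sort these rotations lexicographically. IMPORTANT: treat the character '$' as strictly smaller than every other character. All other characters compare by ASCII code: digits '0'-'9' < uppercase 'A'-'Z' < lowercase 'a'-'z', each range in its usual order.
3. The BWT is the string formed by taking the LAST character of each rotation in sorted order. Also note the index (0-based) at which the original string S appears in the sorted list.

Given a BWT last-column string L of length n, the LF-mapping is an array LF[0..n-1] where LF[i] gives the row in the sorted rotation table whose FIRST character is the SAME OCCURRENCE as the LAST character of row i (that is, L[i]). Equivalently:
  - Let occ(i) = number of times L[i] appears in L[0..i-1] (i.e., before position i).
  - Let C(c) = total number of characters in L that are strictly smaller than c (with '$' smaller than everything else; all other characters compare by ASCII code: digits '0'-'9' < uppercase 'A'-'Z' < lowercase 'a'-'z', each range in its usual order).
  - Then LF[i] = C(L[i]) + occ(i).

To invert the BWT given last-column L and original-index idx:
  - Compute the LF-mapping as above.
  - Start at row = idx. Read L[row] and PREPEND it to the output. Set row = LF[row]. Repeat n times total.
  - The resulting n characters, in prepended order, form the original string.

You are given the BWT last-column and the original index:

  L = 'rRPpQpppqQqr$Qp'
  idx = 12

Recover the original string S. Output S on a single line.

Answer: qprqppQppRPQQr$

Derivation:
LF mapping: 13 5 1 6 2 7 8 9 11 3 12 14 0 4 10
Walk LF starting at row 12, prepending L[row]:
  step 1: row=12, L[12]='$', prepend. Next row=LF[12]=0
  step 2: row=0, L[0]='r', prepend. Next row=LF[0]=13
  step 3: row=13, L[13]='Q', prepend. Next row=LF[13]=4
  step 4: row=4, L[4]='Q', prepend. Next row=LF[4]=2
  step 5: row=2, L[2]='P', prepend. Next row=LF[2]=1
  step 6: row=1, L[1]='R', prepend. Next row=LF[1]=5
  step 7: row=5, L[5]='p', prepend. Next row=LF[5]=7
  step 8: row=7, L[7]='p', prepend. Next row=LF[7]=9
  step 9: row=9, L[9]='Q', prepend. Next row=LF[9]=3
  step 10: row=3, L[3]='p', prepend. Next row=LF[3]=6
  step 11: row=6, L[6]='p', prepend. Next row=LF[6]=8
  step 12: row=8, L[8]='q', prepend. Next row=LF[8]=11
  step 13: row=11, L[11]='r', prepend. Next row=LF[11]=14
  step 14: row=14, L[14]='p', prepend. Next row=LF[14]=10
  step 15: row=10, L[10]='q', prepend. Next row=LF[10]=12
Reversed output: qprqppQppRPQQr$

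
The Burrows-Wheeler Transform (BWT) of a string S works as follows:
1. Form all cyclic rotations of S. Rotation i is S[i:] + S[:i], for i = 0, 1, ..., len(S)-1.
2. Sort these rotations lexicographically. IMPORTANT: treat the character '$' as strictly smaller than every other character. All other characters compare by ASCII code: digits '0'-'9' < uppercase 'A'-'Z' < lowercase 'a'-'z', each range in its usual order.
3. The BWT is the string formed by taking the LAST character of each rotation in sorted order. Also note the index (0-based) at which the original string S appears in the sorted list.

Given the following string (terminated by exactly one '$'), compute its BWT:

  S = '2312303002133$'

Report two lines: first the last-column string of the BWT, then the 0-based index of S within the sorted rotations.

All 14 rotations (rotation i = S[i:]+S[:i]):
  rot[0] = 2312303002133$
  rot[1] = 312303002133$2
  rot[2] = 12303002133$23
  rot[3] = 2303002133$231
  rot[4] = 303002133$2312
  rot[5] = 03002133$23123
  rot[6] = 3002133$231230
  rot[7] = 002133$2312303
  rot[8] = 02133$23123030
  rot[9] = 2133$231230300
  rot[10] = 133$2312303002
  rot[11] = 33$23123030021
  rot[12] = 3$231230300213
  rot[13] = $2312303002133
Sorted (with $ < everything):
  sorted[0] = $2312303002133  (last char: '3')
  sorted[1] = 002133$2312303  (last char: '3')
  sorted[2] = 02133$23123030  (last char: '0')
  sorted[3] = 03002133$23123  (last char: '3')
  sorted[4] = 12303002133$23  (last char: '3')
  sorted[5] = 133$2312303002  (last char: '2')
  sorted[6] = 2133$231230300  (last char: '0')
  sorted[7] = 2303002133$231  (last char: '1')
  sorted[8] = 2312303002133$  (last char: '$')
  sorted[9] = 3$231230300213  (last char: '3')
  sorted[10] = 3002133$231230  (last char: '0')
  sorted[11] = 303002133$2312  (last char: '2')
  sorted[12] = 312303002133$2  (last char: '2')
  sorted[13] = 33$23123030021  (last char: '1')
Last column: 33033201$30221
Original string S is at sorted index 8

Answer: 33033201$30221
8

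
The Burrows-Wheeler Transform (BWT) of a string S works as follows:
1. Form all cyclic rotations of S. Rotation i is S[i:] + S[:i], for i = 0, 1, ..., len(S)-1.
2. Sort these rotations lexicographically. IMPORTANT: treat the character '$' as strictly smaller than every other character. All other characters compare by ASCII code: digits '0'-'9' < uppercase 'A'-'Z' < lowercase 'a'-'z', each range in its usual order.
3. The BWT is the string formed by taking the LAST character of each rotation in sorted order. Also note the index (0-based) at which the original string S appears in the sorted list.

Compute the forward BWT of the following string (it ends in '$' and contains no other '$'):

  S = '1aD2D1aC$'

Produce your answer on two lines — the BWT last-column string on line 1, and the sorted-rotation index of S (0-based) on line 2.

Answer: CD$Da2a11
2

Derivation:
All 9 rotations (rotation i = S[i:]+S[:i]):
  rot[0] = 1aD2D1aC$
  rot[1] = aD2D1aC$1
  rot[2] = D2D1aC$1a
  rot[3] = 2D1aC$1aD
  rot[4] = D1aC$1aD2
  rot[5] = 1aC$1aD2D
  rot[6] = aC$1aD2D1
  rot[7] = C$1aD2D1a
  rot[8] = $1aD2D1aC
Sorted (with $ < everything):
  sorted[0] = $1aD2D1aC  (last char: 'C')
  sorted[1] = 1aC$1aD2D  (last char: 'D')
  sorted[2] = 1aD2D1aC$  (last char: '$')
  sorted[3] = 2D1aC$1aD  (last char: 'D')
  sorted[4] = C$1aD2D1a  (last char: 'a')
  sorted[5] = D1aC$1aD2  (last char: '2')
  sorted[6] = D2D1aC$1a  (last char: 'a')
  sorted[7] = aC$1aD2D1  (last char: '1')
  sorted[8] = aD2D1aC$1  (last char: '1')
Last column: CD$Da2a11
Original string S is at sorted index 2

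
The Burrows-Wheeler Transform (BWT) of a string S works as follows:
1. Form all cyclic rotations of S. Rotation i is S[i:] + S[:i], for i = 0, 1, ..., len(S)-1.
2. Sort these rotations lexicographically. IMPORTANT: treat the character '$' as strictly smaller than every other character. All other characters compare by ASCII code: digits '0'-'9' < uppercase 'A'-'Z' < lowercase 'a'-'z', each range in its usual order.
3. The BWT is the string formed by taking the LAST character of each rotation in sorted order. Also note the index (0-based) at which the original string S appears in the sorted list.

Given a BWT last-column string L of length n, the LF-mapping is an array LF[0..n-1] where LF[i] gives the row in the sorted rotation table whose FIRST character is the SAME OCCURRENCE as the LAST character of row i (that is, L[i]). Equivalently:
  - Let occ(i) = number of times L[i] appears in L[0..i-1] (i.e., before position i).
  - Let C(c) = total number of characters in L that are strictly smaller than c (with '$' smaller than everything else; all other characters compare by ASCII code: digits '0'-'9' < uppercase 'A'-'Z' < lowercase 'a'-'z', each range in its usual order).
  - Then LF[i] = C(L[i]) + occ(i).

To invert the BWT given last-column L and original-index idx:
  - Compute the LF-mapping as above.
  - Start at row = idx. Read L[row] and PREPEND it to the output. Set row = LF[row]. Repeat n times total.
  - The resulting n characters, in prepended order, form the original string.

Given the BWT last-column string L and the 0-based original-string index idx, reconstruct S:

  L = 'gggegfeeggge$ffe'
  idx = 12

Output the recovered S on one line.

Answer: gegefeggeefgfgg$

Derivation:
LF mapping: 9 10 11 1 12 6 2 3 13 14 15 4 0 7 8 5
Walk LF starting at row 12, prepending L[row]:
  step 1: row=12, L[12]='$', prepend. Next row=LF[12]=0
  step 2: row=0, L[0]='g', prepend. Next row=LF[0]=9
  step 3: row=9, L[9]='g', prepend. Next row=LF[9]=14
  step 4: row=14, L[14]='f', prepend. Next row=LF[14]=8
  step 5: row=8, L[8]='g', prepend. Next row=LF[8]=13
  step 6: row=13, L[13]='f', prepend. Next row=LF[13]=7
  step 7: row=7, L[7]='e', prepend. Next row=LF[7]=3
  step 8: row=3, L[3]='e', prepend. Next row=LF[3]=1
  step 9: row=1, L[1]='g', prepend. Next row=LF[1]=10
  step 10: row=10, L[10]='g', prepend. Next row=LF[10]=15
  step 11: row=15, L[15]='e', prepend. Next row=LF[15]=5
  step 12: row=5, L[5]='f', prepend. Next row=LF[5]=6
  step 13: row=6, L[6]='e', prepend. Next row=LF[6]=2
  step 14: row=2, L[2]='g', prepend. Next row=LF[2]=11
  step 15: row=11, L[11]='e', prepend. Next row=LF[11]=4
  step 16: row=4, L[4]='g', prepend. Next row=LF[4]=12
Reversed output: gegefeggeefgfgg$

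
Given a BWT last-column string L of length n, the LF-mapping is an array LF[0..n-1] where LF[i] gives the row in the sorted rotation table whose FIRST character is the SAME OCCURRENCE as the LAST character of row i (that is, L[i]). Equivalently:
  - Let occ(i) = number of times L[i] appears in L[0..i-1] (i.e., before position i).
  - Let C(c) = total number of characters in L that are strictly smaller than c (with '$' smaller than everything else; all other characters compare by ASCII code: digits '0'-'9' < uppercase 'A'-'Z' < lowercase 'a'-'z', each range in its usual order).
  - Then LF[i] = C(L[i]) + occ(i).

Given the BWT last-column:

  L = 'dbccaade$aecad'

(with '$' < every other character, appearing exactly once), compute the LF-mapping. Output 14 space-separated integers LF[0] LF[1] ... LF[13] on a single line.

Char counts: '$':1, 'a':4, 'b':1, 'c':3, 'd':3, 'e':2
C (first-col start): C('$')=0, C('a')=1, C('b')=5, C('c')=6, C('d')=9, C('e')=12
L[0]='d': occ=0, LF[0]=C('d')+0=9+0=9
L[1]='b': occ=0, LF[1]=C('b')+0=5+0=5
L[2]='c': occ=0, LF[2]=C('c')+0=6+0=6
L[3]='c': occ=1, LF[3]=C('c')+1=6+1=7
L[4]='a': occ=0, LF[4]=C('a')+0=1+0=1
L[5]='a': occ=1, LF[5]=C('a')+1=1+1=2
L[6]='d': occ=1, LF[6]=C('d')+1=9+1=10
L[7]='e': occ=0, LF[7]=C('e')+0=12+0=12
L[8]='$': occ=0, LF[8]=C('$')+0=0+0=0
L[9]='a': occ=2, LF[9]=C('a')+2=1+2=3
L[10]='e': occ=1, LF[10]=C('e')+1=12+1=13
L[11]='c': occ=2, LF[11]=C('c')+2=6+2=8
L[12]='a': occ=3, LF[12]=C('a')+3=1+3=4
L[13]='d': occ=2, LF[13]=C('d')+2=9+2=11

Answer: 9 5 6 7 1 2 10 12 0 3 13 8 4 11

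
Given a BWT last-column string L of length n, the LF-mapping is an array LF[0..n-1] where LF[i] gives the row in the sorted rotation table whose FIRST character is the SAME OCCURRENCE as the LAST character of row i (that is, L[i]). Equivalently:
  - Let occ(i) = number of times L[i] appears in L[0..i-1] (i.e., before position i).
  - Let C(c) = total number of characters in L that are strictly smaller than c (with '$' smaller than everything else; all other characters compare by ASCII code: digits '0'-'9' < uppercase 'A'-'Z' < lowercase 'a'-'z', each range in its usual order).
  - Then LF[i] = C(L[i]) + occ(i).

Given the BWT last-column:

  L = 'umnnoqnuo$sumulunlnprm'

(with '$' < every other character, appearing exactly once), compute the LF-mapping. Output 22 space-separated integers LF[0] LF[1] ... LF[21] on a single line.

Answer: 17 3 6 7 11 14 8 18 12 0 16 19 4 20 1 21 9 2 10 13 15 5

Derivation:
Char counts: '$':1, 'l':2, 'm':3, 'n':5, 'o':2, 'p':1, 'q':1, 'r':1, 's':1, 'u':5
C (first-col start): C('$')=0, C('l')=1, C('m')=3, C('n')=6, C('o')=11, C('p')=13, C('q')=14, C('r')=15, C('s')=16, C('u')=17
L[0]='u': occ=0, LF[0]=C('u')+0=17+0=17
L[1]='m': occ=0, LF[1]=C('m')+0=3+0=3
L[2]='n': occ=0, LF[2]=C('n')+0=6+0=6
L[3]='n': occ=1, LF[3]=C('n')+1=6+1=7
L[4]='o': occ=0, LF[4]=C('o')+0=11+0=11
L[5]='q': occ=0, LF[5]=C('q')+0=14+0=14
L[6]='n': occ=2, LF[6]=C('n')+2=6+2=8
L[7]='u': occ=1, LF[7]=C('u')+1=17+1=18
L[8]='o': occ=1, LF[8]=C('o')+1=11+1=12
L[9]='$': occ=0, LF[9]=C('$')+0=0+0=0
L[10]='s': occ=0, LF[10]=C('s')+0=16+0=16
L[11]='u': occ=2, LF[11]=C('u')+2=17+2=19
L[12]='m': occ=1, LF[12]=C('m')+1=3+1=4
L[13]='u': occ=3, LF[13]=C('u')+3=17+3=20
L[14]='l': occ=0, LF[14]=C('l')+0=1+0=1
L[15]='u': occ=4, LF[15]=C('u')+4=17+4=21
L[16]='n': occ=3, LF[16]=C('n')+3=6+3=9
L[17]='l': occ=1, LF[17]=C('l')+1=1+1=2
L[18]='n': occ=4, LF[18]=C('n')+4=6+4=10
L[19]='p': occ=0, LF[19]=C('p')+0=13+0=13
L[20]='r': occ=0, LF[20]=C('r')+0=15+0=15
L[21]='m': occ=2, LF[21]=C('m')+2=3+2=5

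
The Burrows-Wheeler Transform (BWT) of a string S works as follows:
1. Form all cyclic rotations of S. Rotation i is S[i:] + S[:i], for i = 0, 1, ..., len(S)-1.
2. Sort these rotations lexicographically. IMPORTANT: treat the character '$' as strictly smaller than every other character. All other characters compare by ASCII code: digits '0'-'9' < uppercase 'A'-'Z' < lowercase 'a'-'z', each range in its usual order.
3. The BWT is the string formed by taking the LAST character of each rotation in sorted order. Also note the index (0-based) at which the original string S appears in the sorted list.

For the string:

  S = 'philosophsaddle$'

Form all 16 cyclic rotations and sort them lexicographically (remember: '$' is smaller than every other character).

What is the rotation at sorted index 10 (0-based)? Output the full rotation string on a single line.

Answer: ophsaddle$philos

Derivation:
All 16 rotations (rotation i = S[i:]+S[:i]):
  rot[0] = philosophsaddle$
  rot[1] = hilosophsaddle$p
  rot[2] = ilosophsaddle$ph
  rot[3] = losophsaddle$phi
  rot[4] = osophsaddle$phil
  rot[5] = sophsaddle$philo
  rot[6] = ophsaddle$philos
  rot[7] = phsaddle$philoso
  rot[8] = hsaddle$philosop
  rot[9] = saddle$philosoph
  rot[10] = addle$philosophs
  rot[11] = ddle$philosophsa
  rot[12] = dle$philosophsad
  rot[13] = le$philosophsadd
  rot[14] = e$philosophsaddl
  rot[15] = $philosophsaddle
Sorted (with $ < everything):
  sorted[0] = $philosophsaddle
  sorted[1] = addle$philosophs
  sorted[2] = ddle$philosophsa
  sorted[3] = dle$philosophsad
  sorted[4] = e$philosophsaddl
  sorted[5] = hilosophsaddle$p
  sorted[6] = hsaddle$philosop
  sorted[7] = ilosophsaddle$ph
  sorted[8] = le$philosophsadd
  sorted[9] = losophsaddle$phi
  sorted[10] = ophsaddle$philos
  sorted[11] = osophsaddle$phil
  sorted[12] = philosophsaddle$
  sorted[13] = phsaddle$philoso
  sorted[14] = saddle$philosoph
  sorted[15] = sophsaddle$philo
sorted[10] = ophsaddle$philos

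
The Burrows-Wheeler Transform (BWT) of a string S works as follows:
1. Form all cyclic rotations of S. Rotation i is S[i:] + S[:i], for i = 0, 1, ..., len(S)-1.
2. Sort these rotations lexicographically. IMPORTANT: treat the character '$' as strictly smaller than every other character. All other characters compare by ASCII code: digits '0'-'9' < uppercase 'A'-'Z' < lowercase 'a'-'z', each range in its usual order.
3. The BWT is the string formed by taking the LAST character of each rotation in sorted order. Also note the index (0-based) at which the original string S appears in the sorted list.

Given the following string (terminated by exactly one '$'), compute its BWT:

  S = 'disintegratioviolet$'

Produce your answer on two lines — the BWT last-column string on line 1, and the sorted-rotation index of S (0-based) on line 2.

Answer: tr$tlesvtdoiiigienao
2

Derivation:
All 20 rotations (rotation i = S[i:]+S[:i]):
  rot[0] = disintegratioviolet$
  rot[1] = isintegratioviolet$d
  rot[2] = sintegratioviolet$di
  rot[3] = integratioviolet$dis
  rot[4] = ntegratioviolet$disi
  rot[5] = tegratioviolet$disin
  rot[6] = egratioviolet$disint
  rot[7] = gratioviolet$disinte
  rot[8] = ratioviolet$disinteg
  rot[9] = atioviolet$disintegr
  rot[10] = tioviolet$disintegra
  rot[11] = ioviolet$disintegrat
  rot[12] = oviolet$disintegrati
  rot[13] = violet$disintegratio
  rot[14] = iolet$disintegratiov
  rot[15] = olet$disintegratiovi
  rot[16] = let$disintegratiovio
  rot[17] = et$disintegratioviol
  rot[18] = t$disintegratioviole
  rot[19] = $disintegratioviolet
Sorted (with $ < everything):
  sorted[0] = $disintegratioviolet  (last char: 't')
  sorted[1] = atioviolet$disintegr  (last char: 'r')
  sorted[2] = disintegratioviolet$  (last char: '$')
  sorted[3] = egratioviolet$disint  (last char: 't')
  sorted[4] = et$disintegratioviol  (last char: 'l')
  sorted[5] = gratioviolet$disinte  (last char: 'e')
  sorted[6] = integratioviolet$dis  (last char: 's')
  sorted[7] = iolet$disintegratiov  (last char: 'v')
  sorted[8] = ioviolet$disintegrat  (last char: 't')
  sorted[9] = isintegratioviolet$d  (last char: 'd')
  sorted[10] = let$disintegratiovio  (last char: 'o')
  sorted[11] = ntegratioviolet$disi  (last char: 'i')
  sorted[12] = olet$disintegratiovi  (last char: 'i')
  sorted[13] = oviolet$disintegrati  (last char: 'i')
  sorted[14] = ratioviolet$disinteg  (last char: 'g')
  sorted[15] = sintegratioviolet$di  (last char: 'i')
  sorted[16] = t$disintegratioviole  (last char: 'e')
  sorted[17] = tegratioviolet$disin  (last char: 'n')
  sorted[18] = tioviolet$disintegra  (last char: 'a')
  sorted[19] = violet$disintegratio  (last char: 'o')
Last column: tr$tlesvtdoiiigienao
Original string S is at sorted index 2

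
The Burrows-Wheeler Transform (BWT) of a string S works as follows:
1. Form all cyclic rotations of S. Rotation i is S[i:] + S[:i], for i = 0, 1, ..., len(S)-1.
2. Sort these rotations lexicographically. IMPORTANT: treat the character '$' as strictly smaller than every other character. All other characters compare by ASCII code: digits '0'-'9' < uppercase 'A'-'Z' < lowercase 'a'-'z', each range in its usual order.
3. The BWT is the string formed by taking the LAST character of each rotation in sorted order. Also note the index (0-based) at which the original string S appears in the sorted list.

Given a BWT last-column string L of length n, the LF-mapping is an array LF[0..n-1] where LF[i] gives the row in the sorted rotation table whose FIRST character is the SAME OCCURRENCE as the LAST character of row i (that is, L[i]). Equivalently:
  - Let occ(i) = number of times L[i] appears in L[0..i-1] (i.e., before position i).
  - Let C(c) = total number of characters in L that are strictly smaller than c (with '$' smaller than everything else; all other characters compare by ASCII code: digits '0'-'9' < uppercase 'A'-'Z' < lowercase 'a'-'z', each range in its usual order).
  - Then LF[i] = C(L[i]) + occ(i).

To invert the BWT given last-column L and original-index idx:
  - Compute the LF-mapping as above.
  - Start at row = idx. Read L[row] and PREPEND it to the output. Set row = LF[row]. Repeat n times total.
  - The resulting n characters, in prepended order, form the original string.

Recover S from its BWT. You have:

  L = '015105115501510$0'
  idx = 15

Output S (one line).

Answer: 5110115055005110$

Derivation:
LF mapping: 1 6 12 7 2 13 8 9 14 15 3 10 16 11 4 0 5
Walk LF starting at row 15, prepending L[row]:
  step 1: row=15, L[15]='$', prepend. Next row=LF[15]=0
  step 2: row=0, L[0]='0', prepend. Next row=LF[0]=1
  step 3: row=1, L[1]='1', prepend. Next row=LF[1]=6
  step 4: row=6, L[6]='1', prepend. Next row=LF[6]=8
  step 5: row=8, L[8]='5', prepend. Next row=LF[8]=14
  step 6: row=14, L[14]='0', prepend. Next row=LF[14]=4
  step 7: row=4, L[4]='0', prepend. Next row=LF[4]=2
  step 8: row=2, L[2]='5', prepend. Next row=LF[2]=12
  step 9: row=12, L[12]='5', prepend. Next row=LF[12]=16
  step 10: row=16, L[16]='0', prepend. Next row=LF[16]=5
  step 11: row=5, L[5]='5', prepend. Next row=LF[5]=13
  step 12: row=13, L[13]='1', prepend. Next row=LF[13]=11
  step 13: row=11, L[11]='1', prepend. Next row=LF[11]=10
  step 14: row=10, L[10]='0', prepend. Next row=LF[10]=3
  step 15: row=3, L[3]='1', prepend. Next row=LF[3]=7
  step 16: row=7, L[7]='1', prepend. Next row=LF[7]=9
  step 17: row=9, L[9]='5', prepend. Next row=LF[9]=15
Reversed output: 5110115055005110$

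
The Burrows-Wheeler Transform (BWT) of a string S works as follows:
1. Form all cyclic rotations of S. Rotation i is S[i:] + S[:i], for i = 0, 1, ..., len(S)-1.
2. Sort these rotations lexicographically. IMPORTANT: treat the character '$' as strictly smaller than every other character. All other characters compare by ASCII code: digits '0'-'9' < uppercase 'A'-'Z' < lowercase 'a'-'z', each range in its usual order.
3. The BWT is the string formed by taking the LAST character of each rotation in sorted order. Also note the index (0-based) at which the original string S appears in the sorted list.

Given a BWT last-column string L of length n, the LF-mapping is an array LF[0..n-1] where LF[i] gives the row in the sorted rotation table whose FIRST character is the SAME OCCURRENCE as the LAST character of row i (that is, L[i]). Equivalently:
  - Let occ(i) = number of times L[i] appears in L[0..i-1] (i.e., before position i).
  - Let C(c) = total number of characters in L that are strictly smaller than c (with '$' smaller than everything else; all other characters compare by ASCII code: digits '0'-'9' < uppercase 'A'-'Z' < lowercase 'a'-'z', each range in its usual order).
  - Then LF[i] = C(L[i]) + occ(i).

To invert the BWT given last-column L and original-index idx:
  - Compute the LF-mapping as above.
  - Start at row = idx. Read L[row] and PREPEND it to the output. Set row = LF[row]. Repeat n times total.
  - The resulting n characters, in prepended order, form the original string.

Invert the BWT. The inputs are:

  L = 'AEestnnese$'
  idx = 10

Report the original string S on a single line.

LF mapping: 1 2 3 8 10 6 7 4 9 5 0
Walk LF starting at row 10, prepending L[row]:
  step 1: row=10, L[10]='$', prepend. Next row=LF[10]=0
  step 2: row=0, L[0]='A', prepend. Next row=LF[0]=1
  step 3: row=1, L[1]='E', prepend. Next row=LF[1]=2
  step 4: row=2, L[2]='e', prepend. Next row=LF[2]=3
  step 5: row=3, L[3]='s', prepend. Next row=LF[3]=8
  step 6: row=8, L[8]='s', prepend. Next row=LF[8]=9
  step 7: row=9, L[9]='e', prepend. Next row=LF[9]=5
  step 8: row=5, L[5]='n', prepend. Next row=LF[5]=6
  step 9: row=6, L[6]='n', prepend. Next row=LF[6]=7
  step 10: row=7, L[7]='e', prepend. Next row=LF[7]=4
  step 11: row=4, L[4]='t', prepend. Next row=LF[4]=10
Reversed output: tennesseEA$

Answer: tennesseEA$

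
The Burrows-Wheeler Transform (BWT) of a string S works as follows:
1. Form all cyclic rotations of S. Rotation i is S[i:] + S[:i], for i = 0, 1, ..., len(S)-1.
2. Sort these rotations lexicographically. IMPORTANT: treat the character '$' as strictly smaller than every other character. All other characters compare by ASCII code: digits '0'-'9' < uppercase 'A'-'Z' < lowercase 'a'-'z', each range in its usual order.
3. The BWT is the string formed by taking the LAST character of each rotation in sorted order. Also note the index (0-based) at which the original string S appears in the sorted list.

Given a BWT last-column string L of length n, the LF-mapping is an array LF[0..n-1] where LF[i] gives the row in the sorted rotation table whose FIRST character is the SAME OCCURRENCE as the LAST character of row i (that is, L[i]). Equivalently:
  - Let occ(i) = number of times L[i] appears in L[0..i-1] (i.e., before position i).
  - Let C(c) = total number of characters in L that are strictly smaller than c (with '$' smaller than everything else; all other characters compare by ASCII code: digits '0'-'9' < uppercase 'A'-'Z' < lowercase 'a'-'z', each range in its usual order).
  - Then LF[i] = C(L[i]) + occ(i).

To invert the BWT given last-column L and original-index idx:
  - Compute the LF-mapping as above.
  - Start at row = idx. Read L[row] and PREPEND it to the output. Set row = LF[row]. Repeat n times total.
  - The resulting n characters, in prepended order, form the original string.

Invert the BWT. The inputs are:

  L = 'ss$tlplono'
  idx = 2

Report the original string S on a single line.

Answer: lpotnslos$

Derivation:
LF mapping: 7 8 0 9 1 6 2 4 3 5
Walk LF starting at row 2, prepending L[row]:
  step 1: row=2, L[2]='$', prepend. Next row=LF[2]=0
  step 2: row=0, L[0]='s', prepend. Next row=LF[0]=7
  step 3: row=7, L[7]='o', prepend. Next row=LF[7]=4
  step 4: row=4, L[4]='l', prepend. Next row=LF[4]=1
  step 5: row=1, L[1]='s', prepend. Next row=LF[1]=8
  step 6: row=8, L[8]='n', prepend. Next row=LF[8]=3
  step 7: row=3, L[3]='t', prepend. Next row=LF[3]=9
  step 8: row=9, L[9]='o', prepend. Next row=LF[9]=5
  step 9: row=5, L[5]='p', prepend. Next row=LF[5]=6
  step 10: row=6, L[6]='l', prepend. Next row=LF[6]=2
Reversed output: lpotnslos$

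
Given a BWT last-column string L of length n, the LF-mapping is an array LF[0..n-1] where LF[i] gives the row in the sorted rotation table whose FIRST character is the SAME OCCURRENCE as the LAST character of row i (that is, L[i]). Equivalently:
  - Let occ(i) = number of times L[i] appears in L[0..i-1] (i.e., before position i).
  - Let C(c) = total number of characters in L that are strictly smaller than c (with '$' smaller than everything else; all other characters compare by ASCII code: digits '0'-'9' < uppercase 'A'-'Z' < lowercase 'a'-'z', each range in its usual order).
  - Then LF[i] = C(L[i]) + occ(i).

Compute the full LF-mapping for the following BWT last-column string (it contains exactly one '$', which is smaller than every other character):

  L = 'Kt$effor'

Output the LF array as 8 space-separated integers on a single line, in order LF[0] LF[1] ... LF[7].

Answer: 1 7 0 2 3 4 5 6

Derivation:
Char counts: '$':1, 'K':1, 'e':1, 'f':2, 'o':1, 'r':1, 't':1
C (first-col start): C('$')=0, C('K')=1, C('e')=2, C('f')=3, C('o')=5, C('r')=6, C('t')=7
L[0]='K': occ=0, LF[0]=C('K')+0=1+0=1
L[1]='t': occ=0, LF[1]=C('t')+0=7+0=7
L[2]='$': occ=0, LF[2]=C('$')+0=0+0=0
L[3]='e': occ=0, LF[3]=C('e')+0=2+0=2
L[4]='f': occ=0, LF[4]=C('f')+0=3+0=3
L[5]='f': occ=1, LF[5]=C('f')+1=3+1=4
L[6]='o': occ=0, LF[6]=C('o')+0=5+0=5
L[7]='r': occ=0, LF[7]=C('r')+0=6+0=6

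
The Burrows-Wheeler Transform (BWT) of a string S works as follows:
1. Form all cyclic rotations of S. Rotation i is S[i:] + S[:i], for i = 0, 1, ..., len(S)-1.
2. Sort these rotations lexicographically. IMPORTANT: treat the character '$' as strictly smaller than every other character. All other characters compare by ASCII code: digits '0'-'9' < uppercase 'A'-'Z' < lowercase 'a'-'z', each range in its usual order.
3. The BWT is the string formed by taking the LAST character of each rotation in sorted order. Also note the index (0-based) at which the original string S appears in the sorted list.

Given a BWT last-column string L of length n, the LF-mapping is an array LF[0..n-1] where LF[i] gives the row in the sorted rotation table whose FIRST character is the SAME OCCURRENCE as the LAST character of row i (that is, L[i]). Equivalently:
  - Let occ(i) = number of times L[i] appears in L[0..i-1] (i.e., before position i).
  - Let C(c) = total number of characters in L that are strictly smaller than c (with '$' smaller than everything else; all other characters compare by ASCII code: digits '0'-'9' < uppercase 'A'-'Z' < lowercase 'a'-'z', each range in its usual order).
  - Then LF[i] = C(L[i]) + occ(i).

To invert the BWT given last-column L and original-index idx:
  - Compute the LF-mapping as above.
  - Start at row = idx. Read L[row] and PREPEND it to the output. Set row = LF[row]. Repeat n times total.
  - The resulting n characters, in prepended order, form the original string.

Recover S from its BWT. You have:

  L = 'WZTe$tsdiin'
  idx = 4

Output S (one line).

Answer: disinteZTW$

Derivation:
LF mapping: 2 3 1 5 0 10 9 4 6 7 8
Walk LF starting at row 4, prepending L[row]:
  step 1: row=4, L[4]='$', prepend. Next row=LF[4]=0
  step 2: row=0, L[0]='W', prepend. Next row=LF[0]=2
  step 3: row=2, L[2]='T', prepend. Next row=LF[2]=1
  step 4: row=1, L[1]='Z', prepend. Next row=LF[1]=3
  step 5: row=3, L[3]='e', prepend. Next row=LF[3]=5
  step 6: row=5, L[5]='t', prepend. Next row=LF[5]=10
  step 7: row=10, L[10]='n', prepend. Next row=LF[10]=8
  step 8: row=8, L[8]='i', prepend. Next row=LF[8]=6
  step 9: row=6, L[6]='s', prepend. Next row=LF[6]=9
  step 10: row=9, L[9]='i', prepend. Next row=LF[9]=7
  step 11: row=7, L[7]='d', prepend. Next row=LF[7]=4
Reversed output: disinteZTW$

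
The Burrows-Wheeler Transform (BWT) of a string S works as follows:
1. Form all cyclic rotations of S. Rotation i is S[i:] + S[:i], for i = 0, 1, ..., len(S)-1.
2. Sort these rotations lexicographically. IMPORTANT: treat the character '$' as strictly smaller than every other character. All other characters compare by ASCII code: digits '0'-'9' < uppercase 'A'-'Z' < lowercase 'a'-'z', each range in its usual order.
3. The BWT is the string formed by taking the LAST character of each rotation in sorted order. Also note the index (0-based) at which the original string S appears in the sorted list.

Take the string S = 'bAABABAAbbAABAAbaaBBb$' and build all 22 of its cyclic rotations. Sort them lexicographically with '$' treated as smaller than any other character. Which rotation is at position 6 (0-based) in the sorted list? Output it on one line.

Answer: ABAAbbAABAAbaaBBb$bAAB

Derivation:
All 22 rotations (rotation i = S[i:]+S[:i]):
  rot[0] = bAABABAAbbAABAAbaaBBb$
  rot[1] = AABABAAbbAABAAbaaBBb$b
  rot[2] = ABABAAbbAABAAbaaBBb$bA
  rot[3] = BABAAbbAABAAbaaBBb$bAA
  rot[4] = ABAAbbAABAAbaaBBb$bAAB
  rot[5] = BAAbbAABAAbaaBBb$bAABA
  rot[6] = AAbbAABAAbaaBBb$bAABAB
  rot[7] = AbbAABAAbaaBBb$bAABABA
  rot[8] = bbAABAAbaaBBb$bAABABAA
  rot[9] = bAABAAbaaBBb$bAABABAAb
  rot[10] = AABAAbaaBBb$bAABABAAbb
  rot[11] = ABAAbaaBBb$bAABABAAbbA
  rot[12] = BAAbaaBBb$bAABABAAbbAA
  rot[13] = AAbaaBBb$bAABABAAbbAAB
  rot[14] = AbaaBBb$bAABABAAbbAABA
  rot[15] = baaBBb$bAABABAAbbAABAA
  rot[16] = aaBBb$bAABABAAbbAABAAb
  rot[17] = aBBb$bAABABAAbbAABAAba
  rot[18] = BBb$bAABABAAbbAABAAbaa
  rot[19] = Bb$bAABABAAbbAABAAbaaB
  rot[20] = b$bAABABAAbbAABAAbaaBB
  rot[21] = $bAABABAAbbAABAAbaaBBb
Sorted (with $ < everything):
  sorted[0] = $bAABABAAbbAABAAbaaBBb
  sorted[1] = AABAAbaaBBb$bAABABAAbb
  sorted[2] = AABABAAbbAABAAbaaBBb$b
  sorted[3] = AAbaaBBb$bAABABAAbbAAB
  sorted[4] = AAbbAABAAbaaBBb$bAABAB
  sorted[5] = ABAAbaaBBb$bAABABAAbbA
  sorted[6] = ABAAbbAABAAbaaBBb$bAAB
  sorted[7] = ABABAAbbAABAAbaaBBb$bA
  sorted[8] = AbaaBBb$bAABABAAbbAABA
  sorted[9] = AbbAABAAbaaBBb$bAABABA
  sorted[10] = BAAbaaBBb$bAABABAAbbAA
  sorted[11] = BAAbbAABAAbaaBBb$bAABA
  sorted[12] = BABAAbbAABAAbaaBBb$bAA
  sorted[13] = BBb$bAABABAAbbAABAAbaa
  sorted[14] = Bb$bAABABAAbbAABAAbaaB
  sorted[15] = aBBb$bAABABAAbbAABAAba
  sorted[16] = aaBBb$bAABABAAbbAABAAb
  sorted[17] = b$bAABABAAbbAABAAbaaBB
  sorted[18] = bAABAAbaaBBb$bAABABAAb
  sorted[19] = bAABABAAbbAABAAbaaBBb$
  sorted[20] = baaBBb$bAABABAAbbAABAA
  sorted[21] = bbAABAAbaaBBb$bAABABAA
sorted[6] = ABAAbbAABAAbaaBBb$bAAB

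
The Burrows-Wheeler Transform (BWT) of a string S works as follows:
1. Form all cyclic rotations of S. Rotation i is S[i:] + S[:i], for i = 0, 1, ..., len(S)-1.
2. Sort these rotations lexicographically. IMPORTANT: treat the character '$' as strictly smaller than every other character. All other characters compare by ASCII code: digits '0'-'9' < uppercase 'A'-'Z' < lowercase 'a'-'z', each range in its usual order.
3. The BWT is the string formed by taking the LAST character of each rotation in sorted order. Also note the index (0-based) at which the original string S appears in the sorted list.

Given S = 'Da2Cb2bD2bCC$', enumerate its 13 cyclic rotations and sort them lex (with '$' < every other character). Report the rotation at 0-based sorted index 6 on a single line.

Answer: Cb2bD2bCC$Da2

Derivation:
All 13 rotations (rotation i = S[i:]+S[:i]):
  rot[0] = Da2Cb2bD2bCC$
  rot[1] = a2Cb2bD2bCC$D
  rot[2] = 2Cb2bD2bCC$Da
  rot[3] = Cb2bD2bCC$Da2
  rot[4] = b2bD2bCC$Da2C
  rot[5] = 2bD2bCC$Da2Cb
  rot[6] = bD2bCC$Da2Cb2
  rot[7] = D2bCC$Da2Cb2b
  rot[8] = 2bCC$Da2Cb2bD
  rot[9] = bCC$Da2Cb2bD2
  rot[10] = CC$Da2Cb2bD2b
  rot[11] = C$Da2Cb2bD2bC
  rot[12] = $Da2Cb2bD2bCC
Sorted (with $ < everything):
  sorted[0] = $Da2Cb2bD2bCC
  sorted[1] = 2Cb2bD2bCC$Da
  sorted[2] = 2bCC$Da2Cb2bD
  sorted[3] = 2bD2bCC$Da2Cb
  sorted[4] = C$Da2Cb2bD2bC
  sorted[5] = CC$Da2Cb2bD2b
  sorted[6] = Cb2bD2bCC$Da2
  sorted[7] = D2bCC$Da2Cb2b
  sorted[8] = Da2Cb2bD2bCC$
  sorted[9] = a2Cb2bD2bCC$D
  sorted[10] = b2bD2bCC$Da2C
  sorted[11] = bCC$Da2Cb2bD2
  sorted[12] = bD2bCC$Da2Cb2
sorted[6] = Cb2bD2bCC$Da2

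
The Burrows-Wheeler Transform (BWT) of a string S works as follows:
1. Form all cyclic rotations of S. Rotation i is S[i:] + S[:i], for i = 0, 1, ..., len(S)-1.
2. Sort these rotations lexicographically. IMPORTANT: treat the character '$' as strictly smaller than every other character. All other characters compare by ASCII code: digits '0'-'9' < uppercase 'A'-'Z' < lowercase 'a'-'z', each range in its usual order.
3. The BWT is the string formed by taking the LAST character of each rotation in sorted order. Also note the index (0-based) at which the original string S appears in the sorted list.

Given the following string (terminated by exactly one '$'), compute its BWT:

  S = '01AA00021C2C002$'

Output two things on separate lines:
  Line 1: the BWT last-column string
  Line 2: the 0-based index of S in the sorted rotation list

Answer: 2AC0$000200CA121
4

Derivation:
All 16 rotations (rotation i = S[i:]+S[:i]):
  rot[0] = 01AA00021C2C002$
  rot[1] = 1AA00021C2C002$0
  rot[2] = AA00021C2C002$01
  rot[3] = A00021C2C002$01A
  rot[4] = 00021C2C002$01AA
  rot[5] = 0021C2C002$01AA0
  rot[6] = 021C2C002$01AA00
  rot[7] = 21C2C002$01AA000
  rot[8] = 1C2C002$01AA0002
  rot[9] = C2C002$01AA00021
  rot[10] = 2C002$01AA00021C
  rot[11] = C002$01AA00021C2
  rot[12] = 002$01AA00021C2C
  rot[13] = 02$01AA00021C2C0
  rot[14] = 2$01AA00021C2C00
  rot[15] = $01AA00021C2C002
Sorted (with $ < everything):
  sorted[0] = $01AA00021C2C002  (last char: '2')
  sorted[1] = 00021C2C002$01AA  (last char: 'A')
  sorted[2] = 002$01AA00021C2C  (last char: 'C')
  sorted[3] = 0021C2C002$01AA0  (last char: '0')
  sorted[4] = 01AA00021C2C002$  (last char: '$')
  sorted[5] = 02$01AA00021C2C0  (last char: '0')
  sorted[6] = 021C2C002$01AA00  (last char: '0')
  sorted[7] = 1AA00021C2C002$0  (last char: '0')
  sorted[8] = 1C2C002$01AA0002  (last char: '2')
  sorted[9] = 2$01AA00021C2C00  (last char: '0')
  sorted[10] = 21C2C002$01AA000  (last char: '0')
  sorted[11] = 2C002$01AA00021C  (last char: 'C')
  sorted[12] = A00021C2C002$01A  (last char: 'A')
  sorted[13] = AA00021C2C002$01  (last char: '1')
  sorted[14] = C002$01AA00021C2  (last char: '2')
  sorted[15] = C2C002$01AA00021  (last char: '1')
Last column: 2AC0$000200CA121
Original string S is at sorted index 4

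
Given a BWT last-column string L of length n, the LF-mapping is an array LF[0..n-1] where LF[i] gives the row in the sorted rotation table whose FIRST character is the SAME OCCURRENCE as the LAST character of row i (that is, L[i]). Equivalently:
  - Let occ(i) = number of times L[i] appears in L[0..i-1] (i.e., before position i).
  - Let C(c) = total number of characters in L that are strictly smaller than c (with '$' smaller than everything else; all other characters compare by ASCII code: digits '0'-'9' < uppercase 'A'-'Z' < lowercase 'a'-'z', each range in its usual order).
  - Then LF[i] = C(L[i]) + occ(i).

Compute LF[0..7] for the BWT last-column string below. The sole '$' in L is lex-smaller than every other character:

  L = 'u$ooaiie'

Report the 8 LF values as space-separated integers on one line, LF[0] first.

Answer: 7 0 5 6 1 3 4 2

Derivation:
Char counts: '$':1, 'a':1, 'e':1, 'i':2, 'o':2, 'u':1
C (first-col start): C('$')=0, C('a')=1, C('e')=2, C('i')=3, C('o')=5, C('u')=7
L[0]='u': occ=0, LF[0]=C('u')+0=7+0=7
L[1]='$': occ=0, LF[1]=C('$')+0=0+0=0
L[2]='o': occ=0, LF[2]=C('o')+0=5+0=5
L[3]='o': occ=1, LF[3]=C('o')+1=5+1=6
L[4]='a': occ=0, LF[4]=C('a')+0=1+0=1
L[5]='i': occ=0, LF[5]=C('i')+0=3+0=3
L[6]='i': occ=1, LF[6]=C('i')+1=3+1=4
L[7]='e': occ=0, LF[7]=C('e')+0=2+0=2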